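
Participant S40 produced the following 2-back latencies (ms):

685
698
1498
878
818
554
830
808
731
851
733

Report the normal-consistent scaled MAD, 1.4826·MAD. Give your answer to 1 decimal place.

Sorted: 554, 685, 698, 731, 733, 808, 818, 830, 851, 878, 1498 → median = 808
|x − 808| sorted: 0, 10, 22, 43, 70, 75, 77, 110, 123, 254, 690 → MAD = 75
Robust SD ≈ 1.4826 × 75 = 111.195

111.2 ms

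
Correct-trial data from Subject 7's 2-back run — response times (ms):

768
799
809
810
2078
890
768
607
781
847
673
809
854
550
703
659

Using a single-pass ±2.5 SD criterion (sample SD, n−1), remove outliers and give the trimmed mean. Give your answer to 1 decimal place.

755.1 ms

n = 16, ΣRT = 13405, M = 837.812
Σ(x−M)² = 1771472.44; s = √(1771472.44/15) = 343.654
Cutoffs: 837.812 ± 2.5·343.654 → [-21.3, 1696.9]
Outside: 2078 → excluded.
Retained (n=15): Σ = 11327, mean = 11327/15 = 755.133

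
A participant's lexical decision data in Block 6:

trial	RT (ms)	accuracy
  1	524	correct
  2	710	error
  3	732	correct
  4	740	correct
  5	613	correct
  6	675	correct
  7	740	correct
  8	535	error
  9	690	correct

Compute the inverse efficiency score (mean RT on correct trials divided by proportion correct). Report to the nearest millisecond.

Correct trials (n=7): 524, 732, 740, 613, 675, 740, 690
Mean correct RT = 4714/7 = 673.4286 ms
Proportion correct = 7/9
IES = 673.4286 / (7/9) = 865.837 ms

866 ms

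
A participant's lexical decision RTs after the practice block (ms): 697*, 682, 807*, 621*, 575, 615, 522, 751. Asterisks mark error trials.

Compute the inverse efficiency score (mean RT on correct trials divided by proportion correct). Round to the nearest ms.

1006 ms

Correct trials (n=5): 682, 575, 615, 522, 751
Mean correct RT = 3145/5 = 629.0000 ms
Proportion correct = 5/8
IES = 629.0000 / (5/8) = 1006.400 ms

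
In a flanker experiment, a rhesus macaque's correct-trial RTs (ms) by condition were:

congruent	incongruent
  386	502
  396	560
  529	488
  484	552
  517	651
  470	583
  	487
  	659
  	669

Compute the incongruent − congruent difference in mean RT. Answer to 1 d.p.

M(congruent) = 2782/6 = 463.667
M(incongruent) = 5151/9 = 572.333
Difference = 572.333 − 463.667 = 108.667 ms

108.7 ms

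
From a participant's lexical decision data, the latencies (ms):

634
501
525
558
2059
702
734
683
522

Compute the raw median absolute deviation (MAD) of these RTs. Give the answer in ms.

Sorted: 501, 522, 525, 558, 634, 683, 702, 734, 2059 → median = 634
|x − 634|: 0, 133, 109, 76, 1425, 68, 100, 49, 112
Sorted deviations: 0, 49, 68, 76, 100, 109, 112, 133, 1425 → MAD = 100

100 ms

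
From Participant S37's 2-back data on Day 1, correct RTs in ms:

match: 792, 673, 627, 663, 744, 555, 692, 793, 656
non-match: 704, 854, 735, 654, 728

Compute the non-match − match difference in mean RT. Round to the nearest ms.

M(match) = 6195/9 = 688.333
M(non-match) = 3675/5 = 735.000
Difference = 735.000 − 688.333 = 46.667 ms

47 ms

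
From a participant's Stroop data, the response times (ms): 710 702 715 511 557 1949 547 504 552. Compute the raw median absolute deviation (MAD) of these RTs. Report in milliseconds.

53 ms

Sorted: 504, 511, 547, 552, 557, 702, 710, 715, 1949 → median = 557
|x − 557|: 153, 145, 158, 46, 0, 1392, 10, 53, 5
Sorted deviations: 0, 5, 10, 46, 53, 145, 153, 158, 1392 → MAD = 53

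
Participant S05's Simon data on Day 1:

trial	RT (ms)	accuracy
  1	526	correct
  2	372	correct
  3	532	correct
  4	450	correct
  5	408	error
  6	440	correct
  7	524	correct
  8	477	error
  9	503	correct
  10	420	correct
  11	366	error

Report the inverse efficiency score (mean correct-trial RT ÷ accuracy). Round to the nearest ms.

Correct trials (n=8): 526, 372, 532, 450, 440, 524, 503, 420
Mean correct RT = 3767/8 = 470.8750 ms
Proportion correct = 8/11
IES = 470.8750 / (8/11) = 647.453 ms

647 ms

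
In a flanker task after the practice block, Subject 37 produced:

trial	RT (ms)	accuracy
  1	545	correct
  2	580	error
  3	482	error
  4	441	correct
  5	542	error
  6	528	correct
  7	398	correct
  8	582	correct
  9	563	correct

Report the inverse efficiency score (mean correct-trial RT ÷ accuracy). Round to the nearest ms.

Correct trials (n=6): 545, 441, 528, 398, 582, 563
Mean correct RT = 3057/6 = 509.5000 ms
Proportion correct = 6/9
IES = 509.5000 / (6/9) = 764.250 ms

764 ms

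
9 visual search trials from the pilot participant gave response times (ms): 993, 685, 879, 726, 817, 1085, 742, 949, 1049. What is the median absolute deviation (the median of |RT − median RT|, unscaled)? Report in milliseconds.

137 ms

Sorted: 685, 726, 742, 817, 879, 949, 993, 1049, 1085 → median = 879
|x − 879|: 114, 194, 0, 153, 62, 206, 137, 70, 170
Sorted deviations: 0, 62, 70, 114, 137, 153, 170, 194, 206 → MAD = 137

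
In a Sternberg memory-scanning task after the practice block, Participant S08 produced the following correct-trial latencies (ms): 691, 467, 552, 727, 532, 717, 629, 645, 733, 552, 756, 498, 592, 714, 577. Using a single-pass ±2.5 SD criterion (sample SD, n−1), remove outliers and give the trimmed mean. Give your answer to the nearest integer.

n = 15, ΣRT = 9382, M = 625.467
Σ(x−M)² = 124175.73; s = √(124175.73/14) = 94.179
Cutoffs: 625.467 ± 2.5·94.179 → [390.0, 860.9]
No RTs fall outside the cutoffs; all 15 retained. Mean = 9382/15 = 625.467

625 ms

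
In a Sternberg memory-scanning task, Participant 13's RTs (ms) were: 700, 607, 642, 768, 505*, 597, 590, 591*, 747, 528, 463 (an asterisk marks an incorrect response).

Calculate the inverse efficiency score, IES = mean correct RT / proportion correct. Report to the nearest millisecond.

Correct trials (n=9): 700, 607, 642, 768, 597, 590, 747, 528, 463
Mean correct RT = 5642/9 = 626.8889 ms
Proportion correct = 9/11
IES = 626.8889 / (9/11) = 766.198 ms

766 ms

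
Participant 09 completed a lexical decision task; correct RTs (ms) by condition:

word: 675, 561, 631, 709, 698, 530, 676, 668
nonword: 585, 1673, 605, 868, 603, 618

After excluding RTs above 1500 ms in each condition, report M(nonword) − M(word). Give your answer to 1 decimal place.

nonword: exclude 1673
M(word) = 5148/8 = 643.500
M(nonword) = 3279/5 = 655.800
Difference = 655.800 − 643.500 = 12.300 ms

12.3 ms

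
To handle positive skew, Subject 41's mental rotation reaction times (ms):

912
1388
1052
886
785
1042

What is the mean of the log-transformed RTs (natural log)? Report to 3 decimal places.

ln(RT): 6.8156, 7.2356, 6.9584, 6.7867, 6.6657, 6.9489
Σ ln(RT) = 41.4110
Mean = 41.4110/6 = 6.90183

6.902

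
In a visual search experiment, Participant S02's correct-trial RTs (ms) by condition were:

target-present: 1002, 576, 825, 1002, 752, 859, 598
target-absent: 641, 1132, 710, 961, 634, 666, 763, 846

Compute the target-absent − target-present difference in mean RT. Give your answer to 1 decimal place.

-7.9 ms

M(target-present) = 5614/7 = 802.000
M(target-absent) = 6353/8 = 794.125
Difference = 794.125 − 802.000 = -7.875 ms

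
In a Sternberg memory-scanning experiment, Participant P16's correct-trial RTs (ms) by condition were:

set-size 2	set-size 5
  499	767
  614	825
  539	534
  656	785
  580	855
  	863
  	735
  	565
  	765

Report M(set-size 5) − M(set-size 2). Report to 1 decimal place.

M(set-size 2) = 2888/5 = 577.600
M(set-size 5) = 6694/9 = 743.778
Difference = 743.778 − 577.600 = 166.178 ms

166.2 ms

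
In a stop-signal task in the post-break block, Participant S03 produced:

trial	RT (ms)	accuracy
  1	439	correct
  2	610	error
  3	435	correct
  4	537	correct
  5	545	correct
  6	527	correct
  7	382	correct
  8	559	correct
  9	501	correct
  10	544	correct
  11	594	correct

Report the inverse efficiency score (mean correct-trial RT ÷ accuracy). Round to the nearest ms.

557 ms

Correct trials (n=10): 439, 435, 537, 545, 527, 382, 559, 501, 544, 594
Mean correct RT = 5063/10 = 506.3000 ms
Proportion correct = 10/11
IES = 506.3000 / (10/11) = 556.930 ms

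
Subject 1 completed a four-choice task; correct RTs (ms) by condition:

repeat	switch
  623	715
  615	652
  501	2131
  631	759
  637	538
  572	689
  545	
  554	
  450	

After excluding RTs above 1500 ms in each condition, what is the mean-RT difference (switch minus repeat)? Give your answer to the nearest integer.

101 ms

switch: exclude 2131
M(repeat) = 5128/9 = 569.778
M(switch) = 3353/5 = 670.600
Difference = 670.600 − 569.778 = 100.822 ms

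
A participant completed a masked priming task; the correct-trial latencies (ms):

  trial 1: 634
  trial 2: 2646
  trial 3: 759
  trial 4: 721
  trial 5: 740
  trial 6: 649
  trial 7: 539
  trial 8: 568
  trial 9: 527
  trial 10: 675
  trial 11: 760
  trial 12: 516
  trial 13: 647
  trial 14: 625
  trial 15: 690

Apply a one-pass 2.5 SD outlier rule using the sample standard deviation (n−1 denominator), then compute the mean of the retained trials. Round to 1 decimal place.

646.4 ms

n = 15, ΣRT = 11696, M = 779.733
Σ(x−M)² = 3823922.93; s = √(3823922.93/14) = 522.625
Cutoffs: 779.733 ± 2.5·522.625 → [-526.8, 2086.3]
Outside: 2646 → excluded.
Retained (n=14): Σ = 9050, mean = 9050/14 = 646.429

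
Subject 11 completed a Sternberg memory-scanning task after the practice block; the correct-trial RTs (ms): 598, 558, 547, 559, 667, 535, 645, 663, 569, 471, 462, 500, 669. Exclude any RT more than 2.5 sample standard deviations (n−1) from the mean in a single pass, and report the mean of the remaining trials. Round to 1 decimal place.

572.5 ms

n = 13, ΣRT = 7443, M = 572.538
Σ(x−M)² = 62569.23; s = √(62569.23/12) = 72.209
Cutoffs: 572.538 ± 2.5·72.209 → [392.0, 753.1]
No RTs fall outside the cutoffs; all 13 retained. Mean = 7443/13 = 572.538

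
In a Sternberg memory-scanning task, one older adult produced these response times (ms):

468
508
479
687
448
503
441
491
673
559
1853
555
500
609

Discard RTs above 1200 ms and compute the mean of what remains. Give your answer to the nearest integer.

532 ms

Excluded: 1853
Retained (n=13): Σ = 6921
Mean = 6921/13 = 532.3846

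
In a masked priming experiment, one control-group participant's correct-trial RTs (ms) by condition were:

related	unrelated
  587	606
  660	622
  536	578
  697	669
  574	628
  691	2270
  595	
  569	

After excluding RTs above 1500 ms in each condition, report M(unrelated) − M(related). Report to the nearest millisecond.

unrelated: exclude 2270
M(related) = 4909/8 = 613.625
M(unrelated) = 3103/5 = 620.600
Difference = 620.600 − 613.625 = 6.975 ms

7 ms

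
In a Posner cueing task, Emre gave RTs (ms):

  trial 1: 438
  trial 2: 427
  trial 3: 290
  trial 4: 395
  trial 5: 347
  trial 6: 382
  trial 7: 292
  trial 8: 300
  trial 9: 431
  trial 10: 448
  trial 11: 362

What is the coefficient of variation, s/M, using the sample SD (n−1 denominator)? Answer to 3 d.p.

n = 11, Σ = 4112, M = 373.8182
Σ(x−M)² = 36263.636; s = √(36263.636/10) = 60.2193
CV = 60.2193 / 373.8182 = 0.16109

0.161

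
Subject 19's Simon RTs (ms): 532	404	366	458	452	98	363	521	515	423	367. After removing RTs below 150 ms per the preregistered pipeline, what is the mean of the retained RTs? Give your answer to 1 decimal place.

Excluded: 98
Retained (n=10): Σ = 4401
Mean = 4401/10 = 440.1000

440.1 ms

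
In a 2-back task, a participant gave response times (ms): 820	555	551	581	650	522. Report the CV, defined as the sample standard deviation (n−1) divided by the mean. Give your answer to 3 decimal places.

n = 6, Σ = 3679, M = 613.1667
Σ(x−M)² = 60730.833; s = √(60730.833/5) = 110.2096
CV = 110.2096 / 613.1667 = 0.17974

0.180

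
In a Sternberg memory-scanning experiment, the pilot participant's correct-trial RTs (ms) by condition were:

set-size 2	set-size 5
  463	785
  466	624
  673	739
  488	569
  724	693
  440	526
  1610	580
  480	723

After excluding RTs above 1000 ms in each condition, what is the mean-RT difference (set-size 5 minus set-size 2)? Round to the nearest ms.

121 ms

set-size 2: exclude 1610
M(set-size 2) = 3734/7 = 533.429
M(set-size 5) = 5239/8 = 654.875
Difference = 654.875 − 533.429 = 121.446 ms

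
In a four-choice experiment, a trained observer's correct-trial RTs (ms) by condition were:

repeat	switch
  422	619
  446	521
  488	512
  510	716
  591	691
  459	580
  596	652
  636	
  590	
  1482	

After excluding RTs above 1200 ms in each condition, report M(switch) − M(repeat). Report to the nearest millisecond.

repeat: exclude 1482
M(repeat) = 4738/9 = 526.444
M(switch) = 4291/7 = 613.000
Difference = 613.000 − 526.444 = 86.556 ms

87 ms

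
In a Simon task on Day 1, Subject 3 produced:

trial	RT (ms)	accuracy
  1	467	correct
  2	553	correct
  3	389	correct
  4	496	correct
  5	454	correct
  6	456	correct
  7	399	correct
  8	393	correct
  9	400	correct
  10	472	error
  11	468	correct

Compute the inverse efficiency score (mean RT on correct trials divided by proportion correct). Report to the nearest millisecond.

492 ms

Correct trials (n=10): 467, 553, 389, 496, 454, 456, 399, 393, 400, 468
Mean correct RT = 4475/10 = 447.5000 ms
Proportion correct = 10/11
IES = 447.5000 / (10/11) = 492.250 ms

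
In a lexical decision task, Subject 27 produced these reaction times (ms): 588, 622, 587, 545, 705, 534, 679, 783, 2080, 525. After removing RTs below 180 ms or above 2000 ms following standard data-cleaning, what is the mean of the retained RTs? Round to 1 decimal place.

618.7 ms

Excluded: 2080
Retained (n=9): Σ = 5568
Mean = 5568/9 = 618.6667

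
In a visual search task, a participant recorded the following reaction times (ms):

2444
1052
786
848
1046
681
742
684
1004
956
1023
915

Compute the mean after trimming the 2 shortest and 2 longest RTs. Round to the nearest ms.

Sorted: 681, 684, 742, 786, 848, 915, 956, 1004, 1023, 1046, 1052, 2444
Drop lowest 2 (681, 684) and highest 2 (1052, 2444)
Remaining (n=8): Σ = 7320, mean = 7320/8 = 915.000

915 ms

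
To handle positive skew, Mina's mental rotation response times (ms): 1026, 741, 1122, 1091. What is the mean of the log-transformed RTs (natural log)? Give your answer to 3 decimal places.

6.890

ln(RT): 6.9334, 6.6080, 7.0229, 6.9948
Σ ln(RT) = 27.5591
Mean = 27.5591/4 = 6.88979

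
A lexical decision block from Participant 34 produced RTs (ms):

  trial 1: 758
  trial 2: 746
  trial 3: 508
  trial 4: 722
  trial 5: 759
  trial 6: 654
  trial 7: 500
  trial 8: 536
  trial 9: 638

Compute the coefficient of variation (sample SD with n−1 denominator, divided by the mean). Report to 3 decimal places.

n = 9, Σ = 5821, M = 646.7778
Σ(x−M)² = 93671.556; s = √(93671.556/8) = 108.2079
CV = 108.2079 / 646.7778 = 0.16730

0.167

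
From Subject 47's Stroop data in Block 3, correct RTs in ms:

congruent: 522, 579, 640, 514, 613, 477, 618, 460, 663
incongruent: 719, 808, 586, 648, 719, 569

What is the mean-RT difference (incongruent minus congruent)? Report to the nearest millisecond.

110 ms

M(congruent) = 5086/9 = 565.111
M(incongruent) = 4049/6 = 674.833
Difference = 674.833 − 565.111 = 109.722 ms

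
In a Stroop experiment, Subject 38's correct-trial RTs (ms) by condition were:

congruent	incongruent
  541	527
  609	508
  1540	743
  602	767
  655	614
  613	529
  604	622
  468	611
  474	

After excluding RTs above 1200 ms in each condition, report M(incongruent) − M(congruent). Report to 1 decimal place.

congruent: exclude 1540
M(congruent) = 4566/8 = 570.750
M(incongruent) = 4921/8 = 615.125
Difference = 615.125 − 570.750 = 44.375 ms

44.4 ms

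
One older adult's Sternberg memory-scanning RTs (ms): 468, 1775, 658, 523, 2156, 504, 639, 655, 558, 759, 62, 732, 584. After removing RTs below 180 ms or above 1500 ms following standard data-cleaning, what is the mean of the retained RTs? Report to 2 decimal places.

Excluded: 62, 1775, 2156
Retained (n=10): Σ = 6080
Mean = 6080/10 = 608.0000

608.00 ms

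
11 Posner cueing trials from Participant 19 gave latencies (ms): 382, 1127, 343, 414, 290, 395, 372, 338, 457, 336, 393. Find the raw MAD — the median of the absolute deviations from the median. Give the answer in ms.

39 ms

Sorted: 290, 336, 338, 343, 372, 382, 393, 395, 414, 457, 1127 → median = 382
|x − 382|: 0, 745, 39, 32, 92, 13, 10, 44, 75, 46, 11
Sorted deviations: 0, 10, 11, 13, 32, 39, 44, 46, 75, 92, 745 → MAD = 39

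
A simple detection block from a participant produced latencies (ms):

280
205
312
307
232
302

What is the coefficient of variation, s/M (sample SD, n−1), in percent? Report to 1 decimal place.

n = 6, Σ = 1638, M = 273.0000
Σ(x−M)² = 9872.000; s = √(9872.000/5) = 44.4342
CV = 44.4342 / 273.0000 = 0.16276 = 16.276%

16.3%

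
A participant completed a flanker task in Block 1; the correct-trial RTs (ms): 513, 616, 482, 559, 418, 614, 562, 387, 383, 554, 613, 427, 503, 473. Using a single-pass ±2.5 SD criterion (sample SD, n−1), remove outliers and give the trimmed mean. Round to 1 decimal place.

n = 14, ΣRT = 7104, M = 507.429
Σ(x−M)² = 88431.43; s = √(88431.43/13) = 82.477
Cutoffs: 507.429 ± 2.5·82.477 → [301.2, 713.6]
No RTs fall outside the cutoffs; all 14 retained. Mean = 7104/14 = 507.429

507.4 ms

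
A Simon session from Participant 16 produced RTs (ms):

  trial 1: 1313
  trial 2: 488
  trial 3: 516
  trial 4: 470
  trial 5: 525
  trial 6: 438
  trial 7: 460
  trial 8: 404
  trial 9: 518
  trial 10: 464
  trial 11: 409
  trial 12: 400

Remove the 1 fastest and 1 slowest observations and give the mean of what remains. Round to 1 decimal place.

Sorted: 400, 404, 409, 438, 460, 464, 470, 488, 516, 518, 525, 1313
Drop lowest 1 (400) and highest 1 (1313)
Remaining (n=10): Σ = 4692, mean = 4692/10 = 469.200

469.2 ms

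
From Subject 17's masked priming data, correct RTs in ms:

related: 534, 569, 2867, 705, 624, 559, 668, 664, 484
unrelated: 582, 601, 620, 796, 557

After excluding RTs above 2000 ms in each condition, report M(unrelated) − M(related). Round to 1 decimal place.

related: exclude 2867
M(related) = 4807/8 = 600.875
M(unrelated) = 3156/5 = 631.200
Difference = 631.200 − 600.875 = 30.325 ms

30.3 ms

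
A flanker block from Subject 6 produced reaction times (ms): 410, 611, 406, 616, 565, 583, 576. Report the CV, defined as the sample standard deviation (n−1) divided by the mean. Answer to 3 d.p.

0.169

n = 7, Σ = 3767, M = 538.1429
Σ(x−M)² = 49418.857; s = √(49418.857/6) = 90.7550
CV = 90.7550 / 538.1429 = 0.16864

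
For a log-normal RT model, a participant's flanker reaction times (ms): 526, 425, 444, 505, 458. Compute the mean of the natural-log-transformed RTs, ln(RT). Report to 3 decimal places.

6.153

ln(RT): 6.2653, 6.0521, 6.0958, 6.2246, 6.1269
Σ ln(RT) = 30.7646
Mean = 30.7646/5 = 6.15293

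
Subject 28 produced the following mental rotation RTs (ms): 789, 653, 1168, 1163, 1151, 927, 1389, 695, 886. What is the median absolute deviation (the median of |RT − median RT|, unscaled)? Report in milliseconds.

Sorted: 653, 695, 789, 886, 927, 1151, 1163, 1168, 1389 → median = 927
|x − 927|: 138, 274, 241, 236, 224, 0, 462, 232, 41
Sorted deviations: 0, 41, 138, 224, 232, 236, 241, 274, 462 → MAD = 232

232 ms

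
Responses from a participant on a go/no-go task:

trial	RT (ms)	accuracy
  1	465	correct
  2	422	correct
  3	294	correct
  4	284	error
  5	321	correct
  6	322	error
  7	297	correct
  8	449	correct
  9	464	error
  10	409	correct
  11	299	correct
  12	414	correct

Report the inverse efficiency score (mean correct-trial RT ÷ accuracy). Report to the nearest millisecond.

499 ms

Correct trials (n=9): 465, 422, 294, 321, 297, 449, 409, 299, 414
Mean correct RT = 3370/9 = 374.4444 ms
Proportion correct = 9/12
IES = 374.4444 / (9/12) = 499.259 ms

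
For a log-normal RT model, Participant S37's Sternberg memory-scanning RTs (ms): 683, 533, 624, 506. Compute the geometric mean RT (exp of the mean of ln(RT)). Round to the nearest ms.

582 ms

ln(RT): 6.5265, 6.2785, 6.4362, 6.2265
Mean ln(RT) = 25.4677/4 = 6.36693
Geometric mean = exp(6.36693) = 582.27 ms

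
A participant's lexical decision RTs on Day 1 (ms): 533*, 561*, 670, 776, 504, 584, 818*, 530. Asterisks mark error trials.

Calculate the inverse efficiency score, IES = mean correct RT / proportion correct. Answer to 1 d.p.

Correct trials (n=5): 670, 776, 504, 584, 530
Mean correct RT = 3064/5 = 612.8000 ms
Proportion correct = 5/8
IES = 612.8000 / (5/8) = 980.480 ms

980.5 ms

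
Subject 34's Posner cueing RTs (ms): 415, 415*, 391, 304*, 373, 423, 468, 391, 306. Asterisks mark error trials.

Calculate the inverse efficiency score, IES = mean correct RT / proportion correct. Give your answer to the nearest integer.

508 ms

Correct trials (n=7): 415, 391, 373, 423, 468, 391, 306
Mean correct RT = 2767/7 = 395.2857 ms
Proportion correct = 7/9
IES = 395.2857 / (7/9) = 508.224 ms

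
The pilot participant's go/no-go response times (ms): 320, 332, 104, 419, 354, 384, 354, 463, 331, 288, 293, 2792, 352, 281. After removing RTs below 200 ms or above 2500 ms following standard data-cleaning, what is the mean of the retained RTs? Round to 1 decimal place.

347.6 ms

Excluded: 104, 2792
Retained (n=12): Σ = 4171
Mean = 4171/12 = 347.5833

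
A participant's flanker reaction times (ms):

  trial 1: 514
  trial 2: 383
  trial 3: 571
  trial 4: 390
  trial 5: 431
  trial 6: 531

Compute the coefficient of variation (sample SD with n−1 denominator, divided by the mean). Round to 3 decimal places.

n = 6, Σ = 2820, M = 470.0000
Σ(x−M)² = 31348.000; s = √(31348.000/5) = 79.1808
CV = 79.1808 / 470.0000 = 0.16847

0.168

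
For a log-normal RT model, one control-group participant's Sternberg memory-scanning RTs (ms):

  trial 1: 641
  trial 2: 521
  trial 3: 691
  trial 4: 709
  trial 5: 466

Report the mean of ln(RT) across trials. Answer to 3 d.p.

ln(RT): 6.4630, 6.2558, 6.5381, 6.5639, 6.1442
Σ ln(RT) = 31.9650
Mean = 31.9650/5 = 6.39299

6.393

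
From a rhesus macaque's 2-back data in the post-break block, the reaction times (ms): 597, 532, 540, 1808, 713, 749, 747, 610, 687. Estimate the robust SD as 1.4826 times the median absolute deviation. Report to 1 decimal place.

114.2 ms

Sorted: 532, 540, 597, 610, 687, 713, 747, 749, 1808 → median = 687
|x − 687| sorted: 0, 26, 60, 62, 77, 90, 147, 155, 1121 → MAD = 77
Robust SD ≈ 1.4826 × 77 = 114.160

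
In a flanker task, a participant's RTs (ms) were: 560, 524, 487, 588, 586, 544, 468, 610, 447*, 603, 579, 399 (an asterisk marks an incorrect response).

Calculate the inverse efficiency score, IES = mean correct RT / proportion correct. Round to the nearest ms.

590 ms

Correct trials (n=11): 560, 524, 487, 588, 586, 544, 468, 610, 603, 579, 399
Mean correct RT = 5948/11 = 540.7273 ms
Proportion correct = 11/12
IES = 540.7273 / (11/12) = 589.884 ms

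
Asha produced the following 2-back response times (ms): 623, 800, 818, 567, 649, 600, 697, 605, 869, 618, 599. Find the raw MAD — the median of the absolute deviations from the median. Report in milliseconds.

Sorted: 567, 599, 600, 605, 618, 623, 649, 697, 800, 818, 869 → median = 623
|x − 623|: 0, 177, 195, 56, 26, 23, 74, 18, 246, 5, 24
Sorted deviations: 0, 5, 18, 23, 24, 26, 56, 74, 177, 195, 246 → MAD = 26

26 ms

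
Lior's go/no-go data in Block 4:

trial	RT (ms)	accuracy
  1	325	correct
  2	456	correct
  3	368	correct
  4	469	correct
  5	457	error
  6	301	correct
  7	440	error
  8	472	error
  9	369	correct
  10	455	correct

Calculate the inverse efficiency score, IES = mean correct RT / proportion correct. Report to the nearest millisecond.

560 ms

Correct trials (n=7): 325, 456, 368, 469, 301, 369, 455
Mean correct RT = 2743/7 = 391.8571 ms
Proportion correct = 7/10
IES = 391.8571 / (7/10) = 559.796 ms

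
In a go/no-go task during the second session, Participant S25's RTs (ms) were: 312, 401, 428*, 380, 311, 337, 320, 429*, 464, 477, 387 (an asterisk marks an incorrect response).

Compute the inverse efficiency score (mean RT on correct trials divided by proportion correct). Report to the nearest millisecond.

Correct trials (n=9): 312, 401, 380, 311, 337, 320, 464, 477, 387
Mean correct RT = 3389/9 = 376.5556 ms
Proportion correct = 9/11
IES = 376.5556 / (9/11) = 460.235 ms

460 ms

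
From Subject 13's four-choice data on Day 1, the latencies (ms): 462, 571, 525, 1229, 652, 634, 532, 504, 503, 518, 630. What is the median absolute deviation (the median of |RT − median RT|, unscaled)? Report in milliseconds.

Sorted: 462, 503, 504, 518, 525, 532, 571, 630, 634, 652, 1229 → median = 532
|x − 532|: 70, 39, 7, 697, 120, 102, 0, 28, 29, 14, 98
Sorted deviations: 0, 7, 14, 28, 29, 39, 70, 98, 102, 120, 697 → MAD = 39

39 ms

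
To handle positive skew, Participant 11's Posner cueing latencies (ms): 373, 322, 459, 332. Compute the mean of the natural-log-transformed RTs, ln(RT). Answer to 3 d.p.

ln(RT): 5.9216, 5.7746, 6.1291, 5.8051
Σ ln(RT) = 23.6303
Mean = 23.6303/4 = 5.90758

5.908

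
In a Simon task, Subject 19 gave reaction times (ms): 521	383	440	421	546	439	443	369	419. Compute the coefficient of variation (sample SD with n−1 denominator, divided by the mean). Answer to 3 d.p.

0.131

n = 9, Σ = 3981, M = 442.3333
Σ(x−M)² = 26850.000; s = √(26850.000/8) = 57.9332
CV = 57.9332 / 442.3333 = 0.13097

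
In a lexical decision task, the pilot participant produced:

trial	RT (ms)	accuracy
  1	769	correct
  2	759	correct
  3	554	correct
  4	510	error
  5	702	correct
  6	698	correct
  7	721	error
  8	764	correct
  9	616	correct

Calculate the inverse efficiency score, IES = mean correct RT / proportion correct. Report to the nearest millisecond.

893 ms

Correct trials (n=7): 769, 759, 554, 702, 698, 764, 616
Mean correct RT = 4862/7 = 694.5714 ms
Proportion correct = 7/9
IES = 694.5714 / (7/9) = 893.020 ms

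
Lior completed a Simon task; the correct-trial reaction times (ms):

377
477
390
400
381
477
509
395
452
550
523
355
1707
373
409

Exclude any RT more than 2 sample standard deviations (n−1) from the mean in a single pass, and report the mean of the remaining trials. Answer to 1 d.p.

n = 15, ΣRT = 7775, M = 518.333
Σ(x−M)² = 1566129.33; s = √(1566129.33/14) = 334.464
Cutoffs: 518.333 ± 2·334.464 → [-150.6, 1187.3]
Outside: 1707 → excluded.
Retained (n=14): Σ = 6068, mean = 6068/14 = 433.429

433.4 ms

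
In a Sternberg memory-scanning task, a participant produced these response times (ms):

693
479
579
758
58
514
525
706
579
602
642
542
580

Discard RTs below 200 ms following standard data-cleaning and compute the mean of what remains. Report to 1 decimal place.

599.9 ms

Excluded: 58
Retained (n=12): Σ = 7199
Mean = 7199/12 = 599.9167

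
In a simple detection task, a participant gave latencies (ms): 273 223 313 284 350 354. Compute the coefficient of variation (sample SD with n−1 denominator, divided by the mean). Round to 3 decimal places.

0.167

n = 6, Σ = 1797, M = 299.5000
Σ(x−M)² = 12497.500; s = √(12497.500/5) = 49.9950
CV = 49.9950 / 299.5000 = 0.16693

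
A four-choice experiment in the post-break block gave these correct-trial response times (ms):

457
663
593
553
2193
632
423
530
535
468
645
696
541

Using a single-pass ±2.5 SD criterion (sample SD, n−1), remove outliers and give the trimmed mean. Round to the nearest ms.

n = 13, ΣRT = 8929, M = 686.846
Σ(x−M)² = 2539899.69; s = √(2539899.69/12) = 460.063
Cutoffs: 686.846 ± 2.5·460.063 → [-463.3, 1837.0]
Outside: 2193 → excluded.
Retained (n=12): Σ = 6736, mean = 6736/12 = 561.333

561 ms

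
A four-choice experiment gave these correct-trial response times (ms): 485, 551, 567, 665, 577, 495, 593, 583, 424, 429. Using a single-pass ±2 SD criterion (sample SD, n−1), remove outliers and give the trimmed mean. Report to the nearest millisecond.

n = 10, ΣRT = 5369, M = 536.900
Σ(x−M)² = 53232.90; s = √(53232.90/9) = 76.908
Cutoffs: 536.900 ± 2·76.908 → [383.1, 690.7]
No RTs fall outside the cutoffs; all 10 retained. Mean = 5369/10 = 536.900

537 ms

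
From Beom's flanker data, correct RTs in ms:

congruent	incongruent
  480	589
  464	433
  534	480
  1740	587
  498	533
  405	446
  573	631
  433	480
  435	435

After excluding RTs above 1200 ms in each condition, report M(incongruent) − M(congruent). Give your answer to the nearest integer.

35 ms

congruent: exclude 1740
M(congruent) = 3822/8 = 477.750
M(incongruent) = 4614/9 = 512.667
Difference = 512.667 − 477.750 = 34.917 ms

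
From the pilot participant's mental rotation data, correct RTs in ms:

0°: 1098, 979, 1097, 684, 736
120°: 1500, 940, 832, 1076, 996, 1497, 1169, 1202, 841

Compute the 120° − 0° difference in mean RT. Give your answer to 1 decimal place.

198.2 ms

M(0°) = 4594/5 = 918.800
M(120°) = 10053/9 = 1117.000
Difference = 1117.000 − 918.800 = 198.200 ms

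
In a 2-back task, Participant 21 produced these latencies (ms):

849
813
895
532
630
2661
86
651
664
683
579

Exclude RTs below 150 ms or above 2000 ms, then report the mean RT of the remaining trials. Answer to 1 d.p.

Excluded: 86, 2661
Retained (n=9): Σ = 6296
Mean = 6296/9 = 699.5556

699.6 ms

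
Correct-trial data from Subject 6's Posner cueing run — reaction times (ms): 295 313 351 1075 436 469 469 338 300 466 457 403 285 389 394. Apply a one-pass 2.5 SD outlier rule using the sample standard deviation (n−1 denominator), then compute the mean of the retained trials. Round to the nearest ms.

n = 15, ΣRT = 6440, M = 429.333
Σ(x−M)² = 509371.33; s = √(509371.33/14) = 190.745
Cutoffs: 429.333 ± 2.5·190.745 → [-47.5, 906.2]
Outside: 1075 → excluded.
Retained (n=14): Σ = 5365, mean = 5365/14 = 383.214

383 ms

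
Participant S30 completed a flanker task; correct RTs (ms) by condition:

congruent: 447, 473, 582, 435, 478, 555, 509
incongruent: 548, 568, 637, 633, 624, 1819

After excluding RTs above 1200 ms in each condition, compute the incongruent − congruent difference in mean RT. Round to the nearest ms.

incongruent: exclude 1819
M(congruent) = 3479/7 = 497.000
M(incongruent) = 3010/5 = 602.000
Difference = 602.000 − 497.000 = 105.000 ms

105 ms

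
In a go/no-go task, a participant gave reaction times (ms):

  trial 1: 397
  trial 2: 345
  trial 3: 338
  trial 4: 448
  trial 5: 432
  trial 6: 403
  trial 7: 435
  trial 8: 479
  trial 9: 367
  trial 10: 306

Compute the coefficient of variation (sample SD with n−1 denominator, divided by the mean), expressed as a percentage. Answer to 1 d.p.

14.0%

n = 10, Σ = 3950, M = 395.0000
Σ(x−M)² = 27356.000; s = √(27356.000/9) = 55.1322
CV = 55.1322 / 395.0000 = 0.13958 = 13.958%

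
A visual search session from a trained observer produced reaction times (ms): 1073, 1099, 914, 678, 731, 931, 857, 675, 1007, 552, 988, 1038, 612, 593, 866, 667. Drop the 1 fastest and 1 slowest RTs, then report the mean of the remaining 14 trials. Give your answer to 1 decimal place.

830.7 ms

Sorted: 552, 593, 612, 667, 675, 678, 731, 857, 866, 914, 931, 988, 1007, 1038, 1073, 1099
Drop lowest 1 (552) and highest 1 (1099)
Remaining (n=14): Σ = 11630, mean = 11630/14 = 830.714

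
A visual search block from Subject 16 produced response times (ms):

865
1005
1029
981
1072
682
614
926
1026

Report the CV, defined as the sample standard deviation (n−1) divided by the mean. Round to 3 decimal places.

0.178

n = 9, Σ = 8200, M = 911.1111
Σ(x−M)² = 209796.889; s = √(209796.889/8) = 161.9401
CV = 161.9401 / 911.1111 = 0.17774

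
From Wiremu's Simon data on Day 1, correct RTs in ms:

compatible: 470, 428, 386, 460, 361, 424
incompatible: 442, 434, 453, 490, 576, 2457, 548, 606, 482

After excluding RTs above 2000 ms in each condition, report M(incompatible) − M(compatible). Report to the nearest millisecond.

82 ms

incompatible: exclude 2457
M(compatible) = 2529/6 = 421.500
M(incompatible) = 4031/8 = 503.875
Difference = 503.875 − 421.500 = 82.375 ms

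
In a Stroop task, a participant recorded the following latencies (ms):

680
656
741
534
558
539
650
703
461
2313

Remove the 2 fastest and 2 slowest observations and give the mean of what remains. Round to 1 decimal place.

631.0 ms

Sorted: 461, 534, 539, 558, 650, 656, 680, 703, 741, 2313
Drop lowest 2 (461, 534) and highest 2 (741, 2313)
Remaining (n=6): Σ = 3786, mean = 3786/6 = 631.000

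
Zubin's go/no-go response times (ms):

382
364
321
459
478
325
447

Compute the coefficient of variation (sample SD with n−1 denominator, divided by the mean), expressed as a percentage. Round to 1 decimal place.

n = 7, Σ = 2776, M = 396.5714
Σ(x−M)² = 25177.714; s = √(25177.714/6) = 64.7787
CV = 64.7787 / 396.5714 = 0.16335 = 16.335%

16.3%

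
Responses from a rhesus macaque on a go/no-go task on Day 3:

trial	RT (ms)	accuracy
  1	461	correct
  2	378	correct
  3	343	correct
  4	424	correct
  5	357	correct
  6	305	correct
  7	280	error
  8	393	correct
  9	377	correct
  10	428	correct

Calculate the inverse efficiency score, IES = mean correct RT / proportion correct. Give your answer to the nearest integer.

428 ms

Correct trials (n=9): 461, 378, 343, 424, 357, 305, 393, 377, 428
Mean correct RT = 3466/9 = 385.1111 ms
Proportion correct = 9/10
IES = 385.1111 / (9/10) = 427.901 ms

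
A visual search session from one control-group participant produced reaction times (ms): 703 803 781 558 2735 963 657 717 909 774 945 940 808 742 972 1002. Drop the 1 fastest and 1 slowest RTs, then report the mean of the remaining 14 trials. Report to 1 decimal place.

836.9 ms

Sorted: 558, 657, 703, 717, 742, 774, 781, 803, 808, 909, 940, 945, 963, 972, 1002, 2735
Drop lowest 1 (558) and highest 1 (2735)
Remaining (n=14): Σ = 11716, mean = 11716/14 = 836.857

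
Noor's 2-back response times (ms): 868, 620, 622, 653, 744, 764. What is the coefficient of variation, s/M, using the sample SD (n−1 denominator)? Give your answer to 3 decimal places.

0.138

n = 6, Σ = 4271, M = 711.8333
Σ(x−M)² = 48108.833; s = √(48108.833/5) = 98.0906
CV = 98.0906 / 711.8333 = 0.13780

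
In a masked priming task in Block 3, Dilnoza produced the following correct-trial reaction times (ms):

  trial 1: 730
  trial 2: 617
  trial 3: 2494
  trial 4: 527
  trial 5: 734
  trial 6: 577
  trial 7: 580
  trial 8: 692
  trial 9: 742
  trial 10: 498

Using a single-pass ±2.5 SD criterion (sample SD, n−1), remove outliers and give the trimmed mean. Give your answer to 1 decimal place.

n = 10, ΣRT = 8191, M = 819.100
Σ(x−M)² = 3187622.90; s = √(3187622.90/9) = 595.131
Cutoffs: 819.100 ± 2.5·595.131 → [-668.7, 2306.9]
Outside: 2494 → excluded.
Retained (n=9): Σ = 5697, mean = 5697/9 = 633.000

633.0 ms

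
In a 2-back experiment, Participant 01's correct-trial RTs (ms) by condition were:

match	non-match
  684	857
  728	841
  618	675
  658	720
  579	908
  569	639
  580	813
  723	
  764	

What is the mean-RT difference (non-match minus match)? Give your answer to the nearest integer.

123 ms

M(match) = 5903/9 = 655.889
M(non-match) = 5453/7 = 779.000
Difference = 779.000 − 655.889 = 123.111 ms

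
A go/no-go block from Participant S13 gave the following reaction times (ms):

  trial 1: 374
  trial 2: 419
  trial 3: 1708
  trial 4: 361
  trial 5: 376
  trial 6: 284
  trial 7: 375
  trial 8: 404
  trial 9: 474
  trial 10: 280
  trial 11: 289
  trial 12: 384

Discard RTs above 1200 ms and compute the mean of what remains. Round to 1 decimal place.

Excluded: 1708
Retained (n=11): Σ = 4020
Mean = 4020/11 = 365.4545

365.5 ms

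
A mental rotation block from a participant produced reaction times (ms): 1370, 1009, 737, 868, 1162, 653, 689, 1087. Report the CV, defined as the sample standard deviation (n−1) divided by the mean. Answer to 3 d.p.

0.268

n = 8, Σ = 7575, M = 946.8750
Σ(x−M)² = 451938.875; s = √(451938.875/7) = 254.0919
CV = 254.0919 / 946.8750 = 0.26835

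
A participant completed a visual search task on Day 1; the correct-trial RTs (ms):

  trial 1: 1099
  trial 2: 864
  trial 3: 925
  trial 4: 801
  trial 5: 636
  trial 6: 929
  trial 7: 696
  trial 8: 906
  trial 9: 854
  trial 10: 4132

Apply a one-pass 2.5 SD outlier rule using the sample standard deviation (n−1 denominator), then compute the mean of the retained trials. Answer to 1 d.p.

n = 10, ΣRT = 11842, M = 1184.200
Σ(x−M)² = 9803755.60; s = √(9803755.60/9) = 1043.698
Cutoffs: 1184.200 ± 2.5·1043.698 → [-1425.0, 3793.4]
Outside: 4132 → excluded.
Retained (n=9): Σ = 7710, mean = 7710/9 = 856.667

856.7 ms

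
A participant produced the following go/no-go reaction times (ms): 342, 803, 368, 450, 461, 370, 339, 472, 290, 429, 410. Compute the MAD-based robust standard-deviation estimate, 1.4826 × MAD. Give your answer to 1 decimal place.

Sorted: 290, 339, 342, 368, 370, 410, 429, 450, 461, 472, 803 → median = 410
|x − 410| sorted: 0, 19, 40, 40, 42, 51, 62, 68, 71, 120, 393 → MAD = 51
Robust SD ≈ 1.4826 × 51 = 75.613

75.6 ms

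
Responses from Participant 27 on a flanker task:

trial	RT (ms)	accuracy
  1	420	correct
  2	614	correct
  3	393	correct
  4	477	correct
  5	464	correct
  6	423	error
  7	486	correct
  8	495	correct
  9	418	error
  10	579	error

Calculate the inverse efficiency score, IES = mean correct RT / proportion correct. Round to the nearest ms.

683 ms

Correct trials (n=7): 420, 614, 393, 477, 464, 486, 495
Mean correct RT = 3349/7 = 478.4286 ms
Proportion correct = 7/10
IES = 478.4286 / (7/10) = 683.469 ms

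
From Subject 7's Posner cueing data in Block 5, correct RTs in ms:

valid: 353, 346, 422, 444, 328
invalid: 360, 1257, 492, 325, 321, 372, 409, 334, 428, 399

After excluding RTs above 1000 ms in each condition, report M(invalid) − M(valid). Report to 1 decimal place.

invalid: exclude 1257
M(valid) = 1893/5 = 378.600
M(invalid) = 3440/9 = 382.222
Difference = 382.222 − 378.600 = 3.622 ms

3.6 ms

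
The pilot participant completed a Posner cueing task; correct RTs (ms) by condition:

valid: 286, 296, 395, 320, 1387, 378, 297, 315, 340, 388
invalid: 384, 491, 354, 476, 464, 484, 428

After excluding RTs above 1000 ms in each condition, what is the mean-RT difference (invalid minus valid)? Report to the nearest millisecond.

valid: exclude 1387
M(valid) = 3015/9 = 335.000
M(invalid) = 3081/7 = 440.143
Difference = 440.143 − 335.000 = 105.143 ms

105 ms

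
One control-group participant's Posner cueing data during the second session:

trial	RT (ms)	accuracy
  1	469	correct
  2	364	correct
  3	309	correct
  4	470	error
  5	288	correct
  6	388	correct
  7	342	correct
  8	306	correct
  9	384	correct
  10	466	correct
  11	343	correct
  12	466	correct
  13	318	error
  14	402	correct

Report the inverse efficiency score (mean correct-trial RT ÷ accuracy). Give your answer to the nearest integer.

440 ms

Correct trials (n=12): 469, 364, 309, 288, 388, 342, 306, 384, 466, 343, 466, 402
Mean correct RT = 4527/12 = 377.2500 ms
Proportion correct = 12/14
IES = 377.2500 / (12/14) = 440.125 ms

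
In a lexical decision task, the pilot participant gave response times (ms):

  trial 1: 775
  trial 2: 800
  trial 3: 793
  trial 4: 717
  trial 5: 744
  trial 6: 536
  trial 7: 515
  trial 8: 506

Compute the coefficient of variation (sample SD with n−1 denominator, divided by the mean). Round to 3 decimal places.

0.194

n = 8, Σ = 5386, M = 673.2500
Σ(x−M)² = 119531.500; s = √(119531.500/7) = 130.6749
CV = 130.6749 / 673.2500 = 0.19410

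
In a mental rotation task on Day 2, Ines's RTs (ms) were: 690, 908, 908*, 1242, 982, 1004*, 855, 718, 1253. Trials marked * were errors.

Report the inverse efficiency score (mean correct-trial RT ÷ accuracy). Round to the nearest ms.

1221 ms

Correct trials (n=7): 690, 908, 1242, 982, 855, 718, 1253
Mean correct RT = 6648/7 = 949.7143 ms
Proportion correct = 7/9
IES = 949.7143 / (7/9) = 1221.061 ms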